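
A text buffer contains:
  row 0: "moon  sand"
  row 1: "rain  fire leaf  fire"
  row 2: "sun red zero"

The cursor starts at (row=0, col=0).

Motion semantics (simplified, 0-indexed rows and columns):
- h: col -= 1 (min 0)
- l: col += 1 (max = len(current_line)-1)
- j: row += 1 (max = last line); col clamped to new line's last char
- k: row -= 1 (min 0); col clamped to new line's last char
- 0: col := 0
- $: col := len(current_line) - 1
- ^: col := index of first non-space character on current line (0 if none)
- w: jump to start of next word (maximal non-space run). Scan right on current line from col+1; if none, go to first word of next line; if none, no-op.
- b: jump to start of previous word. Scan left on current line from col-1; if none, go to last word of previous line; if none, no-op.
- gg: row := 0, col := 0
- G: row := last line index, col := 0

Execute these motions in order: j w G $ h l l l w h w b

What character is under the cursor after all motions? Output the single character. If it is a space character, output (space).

Answer: z

Derivation:
After 1 (j): row=1 col=0 char='r'
After 2 (w): row=1 col=6 char='f'
After 3 (G): row=2 col=0 char='s'
After 4 ($): row=2 col=11 char='o'
After 5 (h): row=2 col=10 char='r'
After 6 (l): row=2 col=11 char='o'
After 7 (l): row=2 col=11 char='o'
After 8 (l): row=2 col=11 char='o'
After 9 (w): row=2 col=11 char='o'
After 10 (h): row=2 col=10 char='r'
After 11 (w): row=2 col=10 char='r'
After 12 (b): row=2 col=8 char='z'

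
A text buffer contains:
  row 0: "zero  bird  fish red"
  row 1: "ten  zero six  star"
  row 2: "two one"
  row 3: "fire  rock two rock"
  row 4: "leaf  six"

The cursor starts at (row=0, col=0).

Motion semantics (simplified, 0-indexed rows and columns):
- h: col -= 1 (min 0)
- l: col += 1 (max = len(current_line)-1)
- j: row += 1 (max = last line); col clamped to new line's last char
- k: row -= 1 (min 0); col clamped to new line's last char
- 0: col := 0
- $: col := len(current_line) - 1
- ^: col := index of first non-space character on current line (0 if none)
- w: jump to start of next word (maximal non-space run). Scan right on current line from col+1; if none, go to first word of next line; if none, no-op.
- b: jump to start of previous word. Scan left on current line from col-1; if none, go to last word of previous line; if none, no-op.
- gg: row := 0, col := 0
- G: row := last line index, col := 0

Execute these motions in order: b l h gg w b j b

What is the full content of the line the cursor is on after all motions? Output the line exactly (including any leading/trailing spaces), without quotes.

After 1 (b): row=0 col=0 char='z'
After 2 (l): row=0 col=1 char='e'
After 3 (h): row=0 col=0 char='z'
After 4 (gg): row=0 col=0 char='z'
After 5 (w): row=0 col=6 char='b'
After 6 (b): row=0 col=0 char='z'
After 7 (j): row=1 col=0 char='t'
After 8 (b): row=0 col=17 char='r'

Answer: zero  bird  fish red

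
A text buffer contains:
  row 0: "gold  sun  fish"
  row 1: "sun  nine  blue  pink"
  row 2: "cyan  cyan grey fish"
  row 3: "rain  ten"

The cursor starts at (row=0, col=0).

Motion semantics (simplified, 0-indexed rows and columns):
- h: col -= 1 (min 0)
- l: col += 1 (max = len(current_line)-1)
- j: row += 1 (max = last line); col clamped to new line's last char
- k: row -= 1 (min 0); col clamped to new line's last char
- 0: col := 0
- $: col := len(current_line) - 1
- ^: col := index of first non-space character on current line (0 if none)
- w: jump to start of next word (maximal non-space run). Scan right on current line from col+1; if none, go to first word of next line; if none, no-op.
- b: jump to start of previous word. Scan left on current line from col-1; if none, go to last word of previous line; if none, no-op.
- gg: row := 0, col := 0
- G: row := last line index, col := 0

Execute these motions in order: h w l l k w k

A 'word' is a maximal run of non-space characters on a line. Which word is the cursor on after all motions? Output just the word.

After 1 (h): row=0 col=0 char='g'
After 2 (w): row=0 col=6 char='s'
After 3 (l): row=0 col=7 char='u'
After 4 (l): row=0 col=8 char='n'
After 5 (k): row=0 col=8 char='n'
After 6 (w): row=0 col=11 char='f'
After 7 (k): row=0 col=11 char='f'

Answer: fish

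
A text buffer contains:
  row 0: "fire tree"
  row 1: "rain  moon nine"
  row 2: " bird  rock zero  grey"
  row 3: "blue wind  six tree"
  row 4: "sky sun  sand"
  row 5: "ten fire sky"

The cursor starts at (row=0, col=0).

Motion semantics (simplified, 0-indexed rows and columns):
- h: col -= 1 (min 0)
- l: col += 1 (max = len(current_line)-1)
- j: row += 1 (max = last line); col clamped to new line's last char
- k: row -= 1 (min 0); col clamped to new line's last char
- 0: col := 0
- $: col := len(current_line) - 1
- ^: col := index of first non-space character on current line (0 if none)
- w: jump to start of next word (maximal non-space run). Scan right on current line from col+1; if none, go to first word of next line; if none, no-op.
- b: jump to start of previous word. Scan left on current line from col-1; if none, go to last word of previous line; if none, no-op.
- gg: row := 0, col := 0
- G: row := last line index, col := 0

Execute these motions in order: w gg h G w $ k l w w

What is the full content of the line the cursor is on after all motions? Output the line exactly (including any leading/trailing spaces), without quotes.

After 1 (w): row=0 col=5 char='t'
After 2 (gg): row=0 col=0 char='f'
After 3 (h): row=0 col=0 char='f'
After 4 (G): row=5 col=0 char='t'
After 5 (w): row=5 col=4 char='f'
After 6 ($): row=5 col=11 char='y'
After 7 (k): row=4 col=11 char='n'
After 8 (l): row=4 col=12 char='d'
After 9 (w): row=5 col=0 char='t'
After 10 (w): row=5 col=4 char='f'

Answer: ten fire sky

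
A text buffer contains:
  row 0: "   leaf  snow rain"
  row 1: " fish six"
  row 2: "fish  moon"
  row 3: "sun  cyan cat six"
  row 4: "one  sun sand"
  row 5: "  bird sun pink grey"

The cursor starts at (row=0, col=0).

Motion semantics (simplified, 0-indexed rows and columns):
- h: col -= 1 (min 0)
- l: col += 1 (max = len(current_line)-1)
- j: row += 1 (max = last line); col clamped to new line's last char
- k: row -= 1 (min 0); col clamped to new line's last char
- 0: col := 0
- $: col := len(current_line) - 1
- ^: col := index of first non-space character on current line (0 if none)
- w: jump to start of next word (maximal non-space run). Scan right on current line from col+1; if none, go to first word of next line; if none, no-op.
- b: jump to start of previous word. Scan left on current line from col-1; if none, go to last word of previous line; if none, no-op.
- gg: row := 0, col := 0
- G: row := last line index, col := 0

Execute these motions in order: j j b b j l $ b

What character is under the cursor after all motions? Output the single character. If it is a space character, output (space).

After 1 (j): row=1 col=0 char='_'
After 2 (j): row=2 col=0 char='f'
After 3 (b): row=1 col=6 char='s'
After 4 (b): row=1 col=1 char='f'
After 5 (j): row=2 col=1 char='i'
After 6 (l): row=2 col=2 char='s'
After 7 ($): row=2 col=9 char='n'
After 8 (b): row=2 col=6 char='m'

Answer: m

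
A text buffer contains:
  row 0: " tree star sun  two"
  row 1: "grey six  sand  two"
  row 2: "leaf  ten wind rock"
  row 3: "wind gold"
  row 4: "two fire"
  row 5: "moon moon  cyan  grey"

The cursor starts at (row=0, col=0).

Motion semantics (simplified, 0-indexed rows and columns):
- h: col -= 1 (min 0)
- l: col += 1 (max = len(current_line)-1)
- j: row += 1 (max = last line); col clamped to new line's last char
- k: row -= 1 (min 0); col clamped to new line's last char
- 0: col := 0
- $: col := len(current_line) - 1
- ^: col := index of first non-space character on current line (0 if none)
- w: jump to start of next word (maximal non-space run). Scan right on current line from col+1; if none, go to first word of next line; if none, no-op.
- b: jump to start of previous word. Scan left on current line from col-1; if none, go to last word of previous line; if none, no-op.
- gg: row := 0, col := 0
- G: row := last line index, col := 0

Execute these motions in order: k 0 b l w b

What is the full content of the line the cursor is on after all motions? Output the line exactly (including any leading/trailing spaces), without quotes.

After 1 (k): row=0 col=0 char='_'
After 2 (0): row=0 col=0 char='_'
After 3 (b): row=0 col=0 char='_'
After 4 (l): row=0 col=1 char='t'
After 5 (w): row=0 col=6 char='s'
After 6 (b): row=0 col=1 char='t'

Answer:  tree star sun  two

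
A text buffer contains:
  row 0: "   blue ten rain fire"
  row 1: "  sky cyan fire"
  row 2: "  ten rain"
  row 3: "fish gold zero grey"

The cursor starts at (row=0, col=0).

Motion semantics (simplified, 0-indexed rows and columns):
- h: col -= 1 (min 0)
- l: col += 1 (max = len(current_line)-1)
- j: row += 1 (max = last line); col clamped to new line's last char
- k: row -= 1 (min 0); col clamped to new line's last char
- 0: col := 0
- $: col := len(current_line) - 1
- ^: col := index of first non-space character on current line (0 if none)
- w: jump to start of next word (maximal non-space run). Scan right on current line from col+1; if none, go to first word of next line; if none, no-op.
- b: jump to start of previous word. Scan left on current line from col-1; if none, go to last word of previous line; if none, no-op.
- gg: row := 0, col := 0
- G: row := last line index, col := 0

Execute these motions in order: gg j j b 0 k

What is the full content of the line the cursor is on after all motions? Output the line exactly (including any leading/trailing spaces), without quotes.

Answer:    blue ten rain fire

Derivation:
After 1 (gg): row=0 col=0 char='_'
After 2 (j): row=1 col=0 char='_'
After 3 (j): row=2 col=0 char='_'
After 4 (b): row=1 col=11 char='f'
After 5 (0): row=1 col=0 char='_'
After 6 (k): row=0 col=0 char='_'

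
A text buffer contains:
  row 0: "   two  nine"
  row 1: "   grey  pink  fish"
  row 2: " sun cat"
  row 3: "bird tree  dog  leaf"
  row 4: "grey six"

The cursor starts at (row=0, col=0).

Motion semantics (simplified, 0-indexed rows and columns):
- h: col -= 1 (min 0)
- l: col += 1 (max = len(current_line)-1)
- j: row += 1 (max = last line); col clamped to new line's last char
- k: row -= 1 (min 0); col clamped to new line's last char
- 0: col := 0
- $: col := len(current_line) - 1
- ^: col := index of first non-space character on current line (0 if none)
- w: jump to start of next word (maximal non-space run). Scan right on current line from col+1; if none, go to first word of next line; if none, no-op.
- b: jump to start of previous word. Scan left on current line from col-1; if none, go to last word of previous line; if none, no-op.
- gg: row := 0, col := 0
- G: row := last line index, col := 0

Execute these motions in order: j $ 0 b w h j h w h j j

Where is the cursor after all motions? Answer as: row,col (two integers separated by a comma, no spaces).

Answer: 4,4

Derivation:
After 1 (j): row=1 col=0 char='_'
After 2 ($): row=1 col=18 char='h'
After 3 (0): row=1 col=0 char='_'
After 4 (b): row=0 col=8 char='n'
After 5 (w): row=1 col=3 char='g'
After 6 (h): row=1 col=2 char='_'
After 7 (j): row=2 col=2 char='u'
After 8 (h): row=2 col=1 char='s'
After 9 (w): row=2 col=5 char='c'
After 10 (h): row=2 col=4 char='_'
After 11 (j): row=3 col=4 char='_'
After 12 (j): row=4 col=4 char='_'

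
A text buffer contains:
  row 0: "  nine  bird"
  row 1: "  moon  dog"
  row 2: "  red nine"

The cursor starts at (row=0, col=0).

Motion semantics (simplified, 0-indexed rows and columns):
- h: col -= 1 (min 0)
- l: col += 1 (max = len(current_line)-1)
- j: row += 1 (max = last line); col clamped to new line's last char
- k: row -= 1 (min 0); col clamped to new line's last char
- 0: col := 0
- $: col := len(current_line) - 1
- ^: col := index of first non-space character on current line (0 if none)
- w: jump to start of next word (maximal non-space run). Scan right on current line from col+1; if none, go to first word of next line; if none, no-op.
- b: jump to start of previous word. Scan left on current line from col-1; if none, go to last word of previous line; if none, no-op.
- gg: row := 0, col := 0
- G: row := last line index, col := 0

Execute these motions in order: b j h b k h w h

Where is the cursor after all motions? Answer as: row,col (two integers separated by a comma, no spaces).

Answer: 0,7

Derivation:
After 1 (b): row=0 col=0 char='_'
After 2 (j): row=1 col=0 char='_'
After 3 (h): row=1 col=0 char='_'
After 4 (b): row=0 col=8 char='b'
After 5 (k): row=0 col=8 char='b'
After 6 (h): row=0 col=7 char='_'
After 7 (w): row=0 col=8 char='b'
After 8 (h): row=0 col=7 char='_'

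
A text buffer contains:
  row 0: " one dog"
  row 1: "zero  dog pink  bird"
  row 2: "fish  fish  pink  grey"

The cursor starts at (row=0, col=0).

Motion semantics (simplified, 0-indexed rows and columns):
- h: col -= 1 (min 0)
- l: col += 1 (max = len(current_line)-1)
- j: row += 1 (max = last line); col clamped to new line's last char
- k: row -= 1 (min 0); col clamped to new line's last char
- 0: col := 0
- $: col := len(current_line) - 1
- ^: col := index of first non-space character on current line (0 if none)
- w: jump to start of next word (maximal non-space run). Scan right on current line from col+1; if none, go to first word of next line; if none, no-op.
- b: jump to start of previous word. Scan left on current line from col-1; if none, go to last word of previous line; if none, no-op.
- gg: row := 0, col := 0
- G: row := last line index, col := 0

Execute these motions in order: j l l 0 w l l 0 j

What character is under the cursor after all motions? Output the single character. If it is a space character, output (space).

After 1 (j): row=1 col=0 char='z'
After 2 (l): row=1 col=1 char='e'
After 3 (l): row=1 col=2 char='r'
After 4 (0): row=1 col=0 char='z'
After 5 (w): row=1 col=6 char='d'
After 6 (l): row=1 col=7 char='o'
After 7 (l): row=1 col=8 char='g'
After 8 (0): row=1 col=0 char='z'
After 9 (j): row=2 col=0 char='f'

Answer: f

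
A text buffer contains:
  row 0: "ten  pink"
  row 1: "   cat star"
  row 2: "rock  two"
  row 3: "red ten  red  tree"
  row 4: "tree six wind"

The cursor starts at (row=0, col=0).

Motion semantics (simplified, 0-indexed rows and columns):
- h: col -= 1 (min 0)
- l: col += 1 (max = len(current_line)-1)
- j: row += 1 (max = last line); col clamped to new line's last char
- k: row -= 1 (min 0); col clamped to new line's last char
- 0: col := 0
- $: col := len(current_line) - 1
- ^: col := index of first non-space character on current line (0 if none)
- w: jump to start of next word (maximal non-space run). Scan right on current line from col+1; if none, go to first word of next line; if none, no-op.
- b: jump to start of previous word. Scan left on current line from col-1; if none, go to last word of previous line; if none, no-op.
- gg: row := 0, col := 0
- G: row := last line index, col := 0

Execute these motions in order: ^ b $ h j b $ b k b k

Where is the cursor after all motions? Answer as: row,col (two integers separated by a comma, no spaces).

Answer: 0,5

Derivation:
After 1 (^): row=0 col=0 char='t'
After 2 (b): row=0 col=0 char='t'
After 3 ($): row=0 col=8 char='k'
After 4 (h): row=0 col=7 char='n'
After 5 (j): row=1 col=7 char='s'
After 6 (b): row=1 col=3 char='c'
After 7 ($): row=1 col=10 char='r'
After 8 (b): row=1 col=7 char='s'
After 9 (k): row=0 col=7 char='n'
After 10 (b): row=0 col=5 char='p'
After 11 (k): row=0 col=5 char='p'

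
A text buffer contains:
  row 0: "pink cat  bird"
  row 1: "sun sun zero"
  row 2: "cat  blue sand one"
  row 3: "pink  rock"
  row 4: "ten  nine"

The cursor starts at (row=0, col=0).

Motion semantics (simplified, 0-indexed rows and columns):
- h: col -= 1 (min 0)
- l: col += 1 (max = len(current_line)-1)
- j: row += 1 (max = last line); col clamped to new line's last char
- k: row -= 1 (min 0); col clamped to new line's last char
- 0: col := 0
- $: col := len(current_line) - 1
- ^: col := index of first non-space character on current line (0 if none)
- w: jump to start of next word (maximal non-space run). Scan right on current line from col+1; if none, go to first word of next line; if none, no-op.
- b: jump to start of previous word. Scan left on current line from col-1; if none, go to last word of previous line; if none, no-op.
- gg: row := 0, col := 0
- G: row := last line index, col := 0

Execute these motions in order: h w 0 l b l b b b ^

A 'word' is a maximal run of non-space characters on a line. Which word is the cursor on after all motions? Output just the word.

Answer: pink

Derivation:
After 1 (h): row=0 col=0 char='p'
After 2 (w): row=0 col=5 char='c'
After 3 (0): row=0 col=0 char='p'
After 4 (l): row=0 col=1 char='i'
After 5 (b): row=0 col=0 char='p'
After 6 (l): row=0 col=1 char='i'
After 7 (b): row=0 col=0 char='p'
After 8 (b): row=0 col=0 char='p'
After 9 (b): row=0 col=0 char='p'
After 10 (^): row=0 col=0 char='p'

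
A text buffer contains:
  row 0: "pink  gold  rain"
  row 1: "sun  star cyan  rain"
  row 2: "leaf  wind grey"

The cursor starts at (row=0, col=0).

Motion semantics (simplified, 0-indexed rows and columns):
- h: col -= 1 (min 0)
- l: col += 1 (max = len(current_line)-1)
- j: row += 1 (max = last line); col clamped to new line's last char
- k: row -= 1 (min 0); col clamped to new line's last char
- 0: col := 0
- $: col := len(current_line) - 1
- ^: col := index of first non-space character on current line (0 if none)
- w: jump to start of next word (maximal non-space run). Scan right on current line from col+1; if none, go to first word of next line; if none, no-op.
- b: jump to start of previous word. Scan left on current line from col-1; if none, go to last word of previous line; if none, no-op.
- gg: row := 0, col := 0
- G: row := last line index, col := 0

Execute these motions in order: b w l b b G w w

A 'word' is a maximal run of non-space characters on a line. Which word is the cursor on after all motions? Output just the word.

After 1 (b): row=0 col=0 char='p'
After 2 (w): row=0 col=6 char='g'
After 3 (l): row=0 col=7 char='o'
After 4 (b): row=0 col=6 char='g'
After 5 (b): row=0 col=0 char='p'
After 6 (G): row=2 col=0 char='l'
After 7 (w): row=2 col=6 char='w'
After 8 (w): row=2 col=11 char='g'

Answer: grey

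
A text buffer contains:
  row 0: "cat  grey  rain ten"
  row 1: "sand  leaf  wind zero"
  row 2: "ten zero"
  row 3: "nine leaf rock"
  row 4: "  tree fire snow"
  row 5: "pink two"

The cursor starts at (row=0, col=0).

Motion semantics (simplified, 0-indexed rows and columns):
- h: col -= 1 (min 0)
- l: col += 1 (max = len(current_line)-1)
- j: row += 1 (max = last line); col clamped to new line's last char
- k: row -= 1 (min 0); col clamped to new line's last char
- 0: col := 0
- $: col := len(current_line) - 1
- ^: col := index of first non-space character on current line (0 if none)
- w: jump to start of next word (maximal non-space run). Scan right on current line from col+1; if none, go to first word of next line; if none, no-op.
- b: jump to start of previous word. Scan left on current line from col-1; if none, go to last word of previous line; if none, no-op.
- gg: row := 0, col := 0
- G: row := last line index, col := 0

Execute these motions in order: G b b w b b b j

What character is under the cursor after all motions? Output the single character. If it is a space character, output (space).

After 1 (G): row=5 col=0 char='p'
After 2 (b): row=4 col=12 char='s'
After 3 (b): row=4 col=7 char='f'
After 4 (w): row=4 col=12 char='s'
After 5 (b): row=4 col=7 char='f'
After 6 (b): row=4 col=2 char='t'
After 7 (b): row=3 col=10 char='r'
After 8 (j): row=4 col=10 char='e'

Answer: e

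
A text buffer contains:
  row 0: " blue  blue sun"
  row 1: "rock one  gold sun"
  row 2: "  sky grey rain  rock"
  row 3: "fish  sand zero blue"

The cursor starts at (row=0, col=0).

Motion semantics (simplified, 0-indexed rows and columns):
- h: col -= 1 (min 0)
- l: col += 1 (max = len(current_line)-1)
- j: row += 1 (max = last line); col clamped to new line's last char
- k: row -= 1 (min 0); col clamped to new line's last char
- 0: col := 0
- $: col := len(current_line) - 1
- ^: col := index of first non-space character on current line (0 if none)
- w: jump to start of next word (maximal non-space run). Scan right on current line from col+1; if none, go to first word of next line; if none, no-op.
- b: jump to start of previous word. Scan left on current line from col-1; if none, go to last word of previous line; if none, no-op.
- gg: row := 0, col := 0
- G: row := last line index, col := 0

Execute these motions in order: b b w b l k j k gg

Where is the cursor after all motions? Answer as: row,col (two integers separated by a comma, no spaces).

Answer: 0,0

Derivation:
After 1 (b): row=0 col=0 char='_'
After 2 (b): row=0 col=0 char='_'
After 3 (w): row=0 col=1 char='b'
After 4 (b): row=0 col=1 char='b'
After 5 (l): row=0 col=2 char='l'
After 6 (k): row=0 col=2 char='l'
After 7 (j): row=1 col=2 char='c'
After 8 (k): row=0 col=2 char='l'
After 9 (gg): row=0 col=0 char='_'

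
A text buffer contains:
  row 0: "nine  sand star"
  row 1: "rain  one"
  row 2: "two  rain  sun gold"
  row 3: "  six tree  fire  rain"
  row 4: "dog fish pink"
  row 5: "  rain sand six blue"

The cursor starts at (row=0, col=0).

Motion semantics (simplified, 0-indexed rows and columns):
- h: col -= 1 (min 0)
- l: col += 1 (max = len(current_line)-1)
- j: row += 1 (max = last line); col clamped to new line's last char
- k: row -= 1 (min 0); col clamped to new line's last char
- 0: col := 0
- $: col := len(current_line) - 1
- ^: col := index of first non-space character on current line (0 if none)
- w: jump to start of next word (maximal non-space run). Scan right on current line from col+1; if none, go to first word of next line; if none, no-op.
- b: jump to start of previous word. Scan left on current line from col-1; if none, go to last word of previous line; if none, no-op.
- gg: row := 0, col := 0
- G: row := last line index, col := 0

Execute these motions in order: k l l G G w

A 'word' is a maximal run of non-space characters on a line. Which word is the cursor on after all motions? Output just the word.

Answer: rain

Derivation:
After 1 (k): row=0 col=0 char='n'
After 2 (l): row=0 col=1 char='i'
After 3 (l): row=0 col=2 char='n'
After 4 (G): row=5 col=0 char='_'
After 5 (G): row=5 col=0 char='_'
After 6 (w): row=5 col=2 char='r'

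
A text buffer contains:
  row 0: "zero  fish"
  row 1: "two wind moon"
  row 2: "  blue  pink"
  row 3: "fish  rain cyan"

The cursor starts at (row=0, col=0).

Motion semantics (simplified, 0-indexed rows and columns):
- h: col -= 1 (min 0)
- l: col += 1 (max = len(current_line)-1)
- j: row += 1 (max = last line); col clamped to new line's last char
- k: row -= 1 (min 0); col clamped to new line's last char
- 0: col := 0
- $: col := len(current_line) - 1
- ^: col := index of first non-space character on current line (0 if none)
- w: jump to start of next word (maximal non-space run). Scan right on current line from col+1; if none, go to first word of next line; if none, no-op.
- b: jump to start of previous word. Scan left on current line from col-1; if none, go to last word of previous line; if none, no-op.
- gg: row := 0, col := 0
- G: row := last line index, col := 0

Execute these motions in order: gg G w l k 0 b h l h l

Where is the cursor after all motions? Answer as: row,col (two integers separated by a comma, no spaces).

Answer: 1,9

Derivation:
After 1 (gg): row=0 col=0 char='z'
After 2 (G): row=3 col=0 char='f'
After 3 (w): row=3 col=6 char='r'
After 4 (l): row=3 col=7 char='a'
After 5 (k): row=2 col=7 char='_'
After 6 (0): row=2 col=0 char='_'
After 7 (b): row=1 col=9 char='m'
After 8 (h): row=1 col=8 char='_'
After 9 (l): row=1 col=9 char='m'
After 10 (h): row=1 col=8 char='_'
After 11 (l): row=1 col=9 char='m'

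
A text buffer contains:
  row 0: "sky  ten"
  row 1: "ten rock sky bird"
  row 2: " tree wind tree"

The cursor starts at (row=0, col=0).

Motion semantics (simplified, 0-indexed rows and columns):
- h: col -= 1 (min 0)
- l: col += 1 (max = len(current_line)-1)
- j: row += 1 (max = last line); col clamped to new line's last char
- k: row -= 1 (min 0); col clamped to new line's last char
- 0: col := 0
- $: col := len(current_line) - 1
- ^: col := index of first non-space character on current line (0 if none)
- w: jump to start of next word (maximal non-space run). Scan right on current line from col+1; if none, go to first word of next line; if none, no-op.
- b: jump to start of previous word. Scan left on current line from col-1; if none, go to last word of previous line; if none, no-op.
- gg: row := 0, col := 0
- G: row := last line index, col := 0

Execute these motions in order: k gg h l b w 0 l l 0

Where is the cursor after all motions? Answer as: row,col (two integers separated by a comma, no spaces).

Answer: 0,0

Derivation:
After 1 (k): row=0 col=0 char='s'
After 2 (gg): row=0 col=0 char='s'
After 3 (h): row=0 col=0 char='s'
After 4 (l): row=0 col=1 char='k'
After 5 (b): row=0 col=0 char='s'
After 6 (w): row=0 col=5 char='t'
After 7 (0): row=0 col=0 char='s'
After 8 (l): row=0 col=1 char='k'
After 9 (l): row=0 col=2 char='y'
After 10 (0): row=0 col=0 char='s'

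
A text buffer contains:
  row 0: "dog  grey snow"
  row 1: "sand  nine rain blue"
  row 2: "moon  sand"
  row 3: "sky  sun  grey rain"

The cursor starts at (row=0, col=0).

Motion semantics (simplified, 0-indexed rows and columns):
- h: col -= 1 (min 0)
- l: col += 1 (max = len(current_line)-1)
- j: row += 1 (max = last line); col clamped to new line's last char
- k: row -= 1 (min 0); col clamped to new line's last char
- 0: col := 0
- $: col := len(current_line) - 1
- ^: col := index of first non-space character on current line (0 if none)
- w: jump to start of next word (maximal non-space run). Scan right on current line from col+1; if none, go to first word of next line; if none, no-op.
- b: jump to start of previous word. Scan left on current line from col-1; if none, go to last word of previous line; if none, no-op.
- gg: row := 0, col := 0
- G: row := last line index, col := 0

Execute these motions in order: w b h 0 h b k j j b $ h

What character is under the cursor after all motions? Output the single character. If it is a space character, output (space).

Answer: u

Derivation:
After 1 (w): row=0 col=5 char='g'
After 2 (b): row=0 col=0 char='d'
After 3 (h): row=0 col=0 char='d'
After 4 (0): row=0 col=0 char='d'
After 5 (h): row=0 col=0 char='d'
After 6 (b): row=0 col=0 char='d'
After 7 (k): row=0 col=0 char='d'
After 8 (j): row=1 col=0 char='s'
After 9 (j): row=2 col=0 char='m'
After 10 (b): row=1 col=16 char='b'
After 11 ($): row=1 col=19 char='e'
After 12 (h): row=1 col=18 char='u'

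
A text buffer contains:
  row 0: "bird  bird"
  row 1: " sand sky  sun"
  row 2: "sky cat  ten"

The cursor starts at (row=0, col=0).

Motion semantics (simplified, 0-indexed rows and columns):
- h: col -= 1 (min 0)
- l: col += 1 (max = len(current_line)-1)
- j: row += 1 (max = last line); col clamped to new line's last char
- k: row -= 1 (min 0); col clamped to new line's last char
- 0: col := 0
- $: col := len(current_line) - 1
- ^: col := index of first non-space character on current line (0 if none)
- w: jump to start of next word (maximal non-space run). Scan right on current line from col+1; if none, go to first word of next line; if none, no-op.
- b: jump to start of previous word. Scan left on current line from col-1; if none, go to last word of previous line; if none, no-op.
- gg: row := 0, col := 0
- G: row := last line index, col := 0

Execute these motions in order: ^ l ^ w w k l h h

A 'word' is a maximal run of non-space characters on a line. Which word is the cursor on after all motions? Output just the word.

Answer: bird

Derivation:
After 1 (^): row=0 col=0 char='b'
After 2 (l): row=0 col=1 char='i'
After 3 (^): row=0 col=0 char='b'
After 4 (w): row=0 col=6 char='b'
After 5 (w): row=1 col=1 char='s'
After 6 (k): row=0 col=1 char='i'
After 7 (l): row=0 col=2 char='r'
After 8 (h): row=0 col=1 char='i'
After 9 (h): row=0 col=0 char='b'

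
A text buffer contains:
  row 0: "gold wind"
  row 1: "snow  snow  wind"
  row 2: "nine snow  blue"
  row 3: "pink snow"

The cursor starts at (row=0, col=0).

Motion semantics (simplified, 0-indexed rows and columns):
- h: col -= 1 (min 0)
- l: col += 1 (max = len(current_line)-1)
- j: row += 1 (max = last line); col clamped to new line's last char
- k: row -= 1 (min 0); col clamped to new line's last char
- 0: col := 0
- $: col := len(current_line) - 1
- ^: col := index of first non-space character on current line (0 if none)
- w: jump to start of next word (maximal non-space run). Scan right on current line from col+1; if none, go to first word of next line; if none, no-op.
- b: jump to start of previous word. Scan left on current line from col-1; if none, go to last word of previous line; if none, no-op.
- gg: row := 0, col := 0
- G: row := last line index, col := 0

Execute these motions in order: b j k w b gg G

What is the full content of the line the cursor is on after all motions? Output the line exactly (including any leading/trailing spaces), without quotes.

Answer: pink snow

Derivation:
After 1 (b): row=0 col=0 char='g'
After 2 (j): row=1 col=0 char='s'
After 3 (k): row=0 col=0 char='g'
After 4 (w): row=0 col=5 char='w'
After 5 (b): row=0 col=0 char='g'
After 6 (gg): row=0 col=0 char='g'
After 7 (G): row=3 col=0 char='p'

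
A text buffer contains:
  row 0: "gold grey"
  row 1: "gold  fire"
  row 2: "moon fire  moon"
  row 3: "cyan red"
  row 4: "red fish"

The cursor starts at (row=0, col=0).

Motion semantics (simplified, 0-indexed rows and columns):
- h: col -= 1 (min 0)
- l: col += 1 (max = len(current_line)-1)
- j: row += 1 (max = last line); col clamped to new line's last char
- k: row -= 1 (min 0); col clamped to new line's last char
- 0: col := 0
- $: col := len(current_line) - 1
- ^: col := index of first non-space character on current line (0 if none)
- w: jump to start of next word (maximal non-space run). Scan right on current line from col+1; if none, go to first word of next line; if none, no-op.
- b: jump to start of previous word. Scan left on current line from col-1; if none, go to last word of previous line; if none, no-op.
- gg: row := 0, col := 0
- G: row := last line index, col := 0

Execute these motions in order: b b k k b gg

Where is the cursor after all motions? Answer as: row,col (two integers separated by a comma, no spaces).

After 1 (b): row=0 col=0 char='g'
After 2 (b): row=0 col=0 char='g'
After 3 (k): row=0 col=0 char='g'
After 4 (k): row=0 col=0 char='g'
After 5 (b): row=0 col=0 char='g'
After 6 (gg): row=0 col=0 char='g'

Answer: 0,0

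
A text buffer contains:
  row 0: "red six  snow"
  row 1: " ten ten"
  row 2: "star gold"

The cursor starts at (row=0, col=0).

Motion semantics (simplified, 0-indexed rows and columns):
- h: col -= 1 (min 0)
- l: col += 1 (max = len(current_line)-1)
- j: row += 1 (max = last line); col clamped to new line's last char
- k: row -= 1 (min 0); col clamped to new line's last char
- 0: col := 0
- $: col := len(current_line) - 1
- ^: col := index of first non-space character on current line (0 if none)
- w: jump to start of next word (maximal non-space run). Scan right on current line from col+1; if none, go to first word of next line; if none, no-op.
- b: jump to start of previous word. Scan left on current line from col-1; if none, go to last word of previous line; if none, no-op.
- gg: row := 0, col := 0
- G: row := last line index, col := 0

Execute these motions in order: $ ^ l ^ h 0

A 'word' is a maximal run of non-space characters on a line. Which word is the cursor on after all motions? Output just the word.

After 1 ($): row=0 col=12 char='w'
After 2 (^): row=0 col=0 char='r'
After 3 (l): row=0 col=1 char='e'
After 4 (^): row=0 col=0 char='r'
After 5 (h): row=0 col=0 char='r'
After 6 (0): row=0 col=0 char='r'

Answer: red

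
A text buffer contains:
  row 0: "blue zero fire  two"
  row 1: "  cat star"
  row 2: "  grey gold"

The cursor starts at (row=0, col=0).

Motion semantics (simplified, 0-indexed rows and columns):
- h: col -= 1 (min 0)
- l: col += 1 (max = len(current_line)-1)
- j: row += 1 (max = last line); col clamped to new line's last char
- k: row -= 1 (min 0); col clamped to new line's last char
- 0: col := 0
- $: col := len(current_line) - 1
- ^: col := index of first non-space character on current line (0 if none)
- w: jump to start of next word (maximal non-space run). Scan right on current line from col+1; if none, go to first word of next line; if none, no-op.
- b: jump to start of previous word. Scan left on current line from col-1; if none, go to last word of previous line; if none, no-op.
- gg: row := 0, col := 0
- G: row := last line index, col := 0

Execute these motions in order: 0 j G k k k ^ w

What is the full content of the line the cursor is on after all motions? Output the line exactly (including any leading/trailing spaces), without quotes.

After 1 (0): row=0 col=0 char='b'
After 2 (j): row=1 col=0 char='_'
After 3 (G): row=2 col=0 char='_'
After 4 (k): row=1 col=0 char='_'
After 5 (k): row=0 col=0 char='b'
After 6 (k): row=0 col=0 char='b'
After 7 (^): row=0 col=0 char='b'
After 8 (w): row=0 col=5 char='z'

Answer: blue zero fire  two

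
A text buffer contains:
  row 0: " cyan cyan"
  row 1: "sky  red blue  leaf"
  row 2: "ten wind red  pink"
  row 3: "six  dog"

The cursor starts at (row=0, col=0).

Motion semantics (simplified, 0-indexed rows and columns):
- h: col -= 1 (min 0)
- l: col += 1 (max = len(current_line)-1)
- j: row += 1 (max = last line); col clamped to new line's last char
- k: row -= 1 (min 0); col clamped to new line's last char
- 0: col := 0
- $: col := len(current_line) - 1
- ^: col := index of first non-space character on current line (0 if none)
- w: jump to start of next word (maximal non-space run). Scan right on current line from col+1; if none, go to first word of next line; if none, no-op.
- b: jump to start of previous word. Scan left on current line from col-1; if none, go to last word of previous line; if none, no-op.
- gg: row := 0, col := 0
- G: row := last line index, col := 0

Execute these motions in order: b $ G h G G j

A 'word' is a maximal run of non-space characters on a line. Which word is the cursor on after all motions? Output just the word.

After 1 (b): row=0 col=0 char='_'
After 2 ($): row=0 col=9 char='n'
After 3 (G): row=3 col=0 char='s'
After 4 (h): row=3 col=0 char='s'
After 5 (G): row=3 col=0 char='s'
After 6 (G): row=3 col=0 char='s'
After 7 (j): row=3 col=0 char='s'

Answer: six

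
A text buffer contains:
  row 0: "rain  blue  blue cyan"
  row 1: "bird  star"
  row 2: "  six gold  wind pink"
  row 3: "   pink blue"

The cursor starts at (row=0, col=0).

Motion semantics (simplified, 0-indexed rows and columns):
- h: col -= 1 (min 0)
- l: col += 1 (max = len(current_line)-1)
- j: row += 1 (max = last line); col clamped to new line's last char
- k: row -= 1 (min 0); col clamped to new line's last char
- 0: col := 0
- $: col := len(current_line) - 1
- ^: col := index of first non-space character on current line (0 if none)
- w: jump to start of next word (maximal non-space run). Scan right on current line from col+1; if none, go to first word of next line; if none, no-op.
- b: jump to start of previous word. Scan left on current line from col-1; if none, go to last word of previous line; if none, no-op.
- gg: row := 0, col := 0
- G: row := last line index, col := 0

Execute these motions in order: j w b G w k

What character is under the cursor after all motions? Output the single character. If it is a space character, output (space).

Answer: i

Derivation:
After 1 (j): row=1 col=0 char='b'
After 2 (w): row=1 col=6 char='s'
After 3 (b): row=1 col=0 char='b'
After 4 (G): row=3 col=0 char='_'
After 5 (w): row=3 col=3 char='p'
After 6 (k): row=2 col=3 char='i'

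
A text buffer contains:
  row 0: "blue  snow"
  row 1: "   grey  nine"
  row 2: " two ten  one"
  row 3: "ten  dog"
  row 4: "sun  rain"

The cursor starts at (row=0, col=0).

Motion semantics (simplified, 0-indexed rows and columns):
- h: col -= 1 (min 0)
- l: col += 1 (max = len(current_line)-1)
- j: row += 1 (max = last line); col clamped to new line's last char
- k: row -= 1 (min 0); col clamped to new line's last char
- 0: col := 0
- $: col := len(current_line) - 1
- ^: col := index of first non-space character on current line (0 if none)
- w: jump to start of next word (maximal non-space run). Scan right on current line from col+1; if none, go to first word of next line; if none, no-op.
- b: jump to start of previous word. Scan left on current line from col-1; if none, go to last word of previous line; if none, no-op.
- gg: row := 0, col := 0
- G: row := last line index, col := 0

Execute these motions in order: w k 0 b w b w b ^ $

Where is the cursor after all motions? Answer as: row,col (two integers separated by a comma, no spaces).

Answer: 0,9

Derivation:
After 1 (w): row=0 col=6 char='s'
After 2 (k): row=0 col=6 char='s'
After 3 (0): row=0 col=0 char='b'
After 4 (b): row=0 col=0 char='b'
After 5 (w): row=0 col=6 char='s'
After 6 (b): row=0 col=0 char='b'
After 7 (w): row=0 col=6 char='s'
After 8 (b): row=0 col=0 char='b'
After 9 (^): row=0 col=0 char='b'
After 10 ($): row=0 col=9 char='w'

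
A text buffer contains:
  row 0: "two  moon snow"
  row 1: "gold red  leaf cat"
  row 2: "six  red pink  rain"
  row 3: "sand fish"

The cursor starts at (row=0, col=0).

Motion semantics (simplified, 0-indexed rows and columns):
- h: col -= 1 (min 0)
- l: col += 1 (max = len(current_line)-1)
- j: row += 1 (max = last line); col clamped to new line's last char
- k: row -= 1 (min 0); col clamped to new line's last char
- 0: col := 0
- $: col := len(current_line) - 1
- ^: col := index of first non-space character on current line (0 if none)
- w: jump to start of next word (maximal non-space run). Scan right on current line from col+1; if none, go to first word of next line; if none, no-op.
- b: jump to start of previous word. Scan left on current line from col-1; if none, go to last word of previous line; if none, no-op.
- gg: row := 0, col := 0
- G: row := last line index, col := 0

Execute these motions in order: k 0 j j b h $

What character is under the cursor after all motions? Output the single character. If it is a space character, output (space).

Answer: t

Derivation:
After 1 (k): row=0 col=0 char='t'
After 2 (0): row=0 col=0 char='t'
After 3 (j): row=1 col=0 char='g'
After 4 (j): row=2 col=0 char='s'
After 5 (b): row=1 col=15 char='c'
After 6 (h): row=1 col=14 char='_'
After 7 ($): row=1 col=17 char='t'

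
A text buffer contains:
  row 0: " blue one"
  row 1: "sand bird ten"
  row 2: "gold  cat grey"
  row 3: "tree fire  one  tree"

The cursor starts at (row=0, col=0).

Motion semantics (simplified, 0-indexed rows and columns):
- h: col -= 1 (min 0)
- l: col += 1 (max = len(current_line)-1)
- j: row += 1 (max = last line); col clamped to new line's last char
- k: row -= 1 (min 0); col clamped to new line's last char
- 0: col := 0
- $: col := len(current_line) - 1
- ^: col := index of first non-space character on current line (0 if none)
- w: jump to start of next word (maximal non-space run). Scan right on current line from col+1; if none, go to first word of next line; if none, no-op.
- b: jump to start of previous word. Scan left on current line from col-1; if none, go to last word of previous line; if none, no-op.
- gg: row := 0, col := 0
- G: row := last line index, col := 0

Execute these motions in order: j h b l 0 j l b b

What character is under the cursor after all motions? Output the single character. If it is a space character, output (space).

Answer: o

Derivation:
After 1 (j): row=1 col=0 char='s'
After 2 (h): row=1 col=0 char='s'
After 3 (b): row=0 col=6 char='o'
After 4 (l): row=0 col=7 char='n'
After 5 (0): row=0 col=0 char='_'
After 6 (j): row=1 col=0 char='s'
After 7 (l): row=1 col=1 char='a'
After 8 (b): row=1 col=0 char='s'
After 9 (b): row=0 col=6 char='o'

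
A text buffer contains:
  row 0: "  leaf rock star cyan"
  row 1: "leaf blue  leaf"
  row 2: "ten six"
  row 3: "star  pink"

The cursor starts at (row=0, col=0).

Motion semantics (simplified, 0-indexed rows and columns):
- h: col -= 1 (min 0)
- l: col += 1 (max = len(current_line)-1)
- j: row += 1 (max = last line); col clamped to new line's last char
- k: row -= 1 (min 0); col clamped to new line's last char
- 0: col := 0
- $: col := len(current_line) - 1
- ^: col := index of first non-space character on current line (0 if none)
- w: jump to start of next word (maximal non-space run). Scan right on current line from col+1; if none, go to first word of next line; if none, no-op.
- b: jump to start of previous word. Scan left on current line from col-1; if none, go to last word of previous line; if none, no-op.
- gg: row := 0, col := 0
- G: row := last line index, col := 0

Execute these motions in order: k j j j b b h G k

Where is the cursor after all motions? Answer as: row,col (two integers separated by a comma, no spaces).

Answer: 2,0

Derivation:
After 1 (k): row=0 col=0 char='_'
After 2 (j): row=1 col=0 char='l'
After 3 (j): row=2 col=0 char='t'
After 4 (j): row=3 col=0 char='s'
After 5 (b): row=2 col=4 char='s'
After 6 (b): row=2 col=0 char='t'
After 7 (h): row=2 col=0 char='t'
After 8 (G): row=3 col=0 char='s'
After 9 (k): row=2 col=0 char='t'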